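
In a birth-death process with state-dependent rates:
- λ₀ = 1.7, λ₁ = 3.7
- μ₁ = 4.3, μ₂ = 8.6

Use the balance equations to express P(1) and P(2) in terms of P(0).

Balance equations:
State 0: λ₀P₀ = μ₁P₁ → P₁ = (λ₀/μ₁)P₀ = (1.7/4.3)P₀ = 0.3953P₀
State 1: P₂ = (λ₀λ₁)/(μ₁μ₂)P₀ = (1.7×3.7)/(4.3×8.6)P₀ = 0.1701P₀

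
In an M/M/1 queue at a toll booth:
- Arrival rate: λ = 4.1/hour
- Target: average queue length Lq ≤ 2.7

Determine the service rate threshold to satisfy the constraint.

For M/M/1: Lq = λ²/(μ(μ-λ))
Need Lq ≤ 2.7, i.e. μ(μ-λ) ≥ λ²/2.7
μ² - 4.1μ - 16.81/2.7 ≥ 0  →  μ² - 4.1μ - 6.22593 ≥ 0
Quadratic formula (positive root): μ = [λ + √(λ² + 4×6.22593)]/2
Discriminant: 16.81 + 4×6.22593 = 41.7137, √41.7137 = 6.4586
μ ≥ (4.1 + 6.4586)/2 = 5.2793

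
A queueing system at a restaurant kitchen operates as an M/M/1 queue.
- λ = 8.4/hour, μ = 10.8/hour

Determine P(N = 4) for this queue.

ρ = λ/μ = 8.4/10.8 = 0.7778
P(n) = (1-ρ)ρⁿ
P(4) = (1-0.7778) × 0.7778^4
P(4) = 0.22220 × 0.36599
P(4) = 0.08132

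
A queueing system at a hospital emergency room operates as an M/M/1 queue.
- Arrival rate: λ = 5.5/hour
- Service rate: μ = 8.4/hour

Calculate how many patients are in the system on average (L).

ρ = λ/μ = 5.5/8.4 = 0.6548
For M/M/1: L = λ/(μ-λ)
L = 5.5/(8.4-5.5) = 5.5/2.90
L = 1.8966 patients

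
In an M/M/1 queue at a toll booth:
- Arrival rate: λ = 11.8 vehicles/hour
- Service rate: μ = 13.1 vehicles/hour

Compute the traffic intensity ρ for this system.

Server utilization: ρ = λ/μ
ρ = 11.8/13.1 = 0.9008
The server is busy 90.08% of the time.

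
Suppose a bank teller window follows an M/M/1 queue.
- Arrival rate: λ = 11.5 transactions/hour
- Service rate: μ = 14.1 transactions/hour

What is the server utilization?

Server utilization: ρ = λ/μ
ρ = 11.5/14.1 = 0.8156
The server is busy 81.56% of the time.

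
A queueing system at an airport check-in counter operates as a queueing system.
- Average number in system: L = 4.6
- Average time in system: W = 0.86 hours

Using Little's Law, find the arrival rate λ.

Little's Law: L = λW, so λ = L/W
λ = 4.6/0.86 = 5.3488 passengers/hour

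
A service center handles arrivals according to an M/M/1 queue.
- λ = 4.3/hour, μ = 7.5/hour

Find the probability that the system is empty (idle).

ρ = λ/μ = 4.3/7.5 = 0.5733
P(0) = 1 - ρ = 1 - 0.5733 = 0.4267
The server is idle 42.67% of the time.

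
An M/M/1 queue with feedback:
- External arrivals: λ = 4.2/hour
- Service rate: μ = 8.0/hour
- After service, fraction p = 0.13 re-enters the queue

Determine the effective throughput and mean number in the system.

Effective arrival rate: λ_eff = λ/(1-p) = 4.2/(1-0.13) = 4.2/0.87 = 4.827586
ρ = λ_eff/μ = 4.827586/8.0 = 0.603448
L = ρ/(1-ρ) = 0.603448/(1-0.603448) = 1.5217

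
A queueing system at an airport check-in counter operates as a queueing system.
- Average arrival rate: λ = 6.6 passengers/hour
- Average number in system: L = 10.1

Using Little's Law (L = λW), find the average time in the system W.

Little's Law: L = λW, so W = L/λ
W = 10.1/6.6 = 1.5303 hours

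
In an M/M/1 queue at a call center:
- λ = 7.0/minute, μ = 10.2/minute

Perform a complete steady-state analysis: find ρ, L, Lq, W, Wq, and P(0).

Step 1: ρ = λ/μ = 7.0/10.2 = 0.6863
Step 2: L = λ/(μ-λ) = 7.0/3.20 = 2.1875
Step 3: Lq = λ²/(μ(μ-λ)) = 49.00/(10.2×3.20) = 1.5012
Step 4: W = 1/(μ-λ) = 1/3.20 = 0.3125
Step 5: Wq = λ/(μ(μ-λ)) = 7.0/(10.2×3.20) = 0.2145
Step 6: P(0) = 1-ρ = 0.3137
Verify: L = λW = 7.0×0.3125 = 2.1875 ✔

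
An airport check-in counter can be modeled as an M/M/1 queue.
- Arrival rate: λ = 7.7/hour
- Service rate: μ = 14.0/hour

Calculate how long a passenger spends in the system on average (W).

First, compute utilization: ρ = λ/μ = 7.7/14.0 = 0.5500
For M/M/1: W = 1/(μ-λ)
W = 1/(14.0-7.7) = 1/6.30
W = 0.1587 hours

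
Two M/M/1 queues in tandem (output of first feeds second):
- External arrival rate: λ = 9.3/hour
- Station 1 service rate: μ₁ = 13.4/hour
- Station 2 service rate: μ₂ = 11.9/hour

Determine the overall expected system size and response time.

By Jackson's theorem, each station behaves as independent M/M/1.
Station 1: ρ₁ = 9.3/13.4 = 0.6940, L₁ = ρ₁/(1-ρ₁) = λ/(μ₁-λ) = 9.3/4.10 = 2.2683
Station 2: ρ₂ = 9.3/11.9 = 0.7815, L₂ = ρ₂/(1-ρ₂) = λ/(μ₂-λ) = 9.3/2.60 = 3.5769
Total: L = L₁ + L₂ = 2.2683 + 3.5769 = 5.8452
W = L/λ = 5.8452/9.3 = 0.6285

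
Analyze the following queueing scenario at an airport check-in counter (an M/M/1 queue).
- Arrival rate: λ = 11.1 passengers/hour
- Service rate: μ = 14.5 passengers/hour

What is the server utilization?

Server utilization: ρ = λ/μ
ρ = 11.1/14.5 = 0.7655
The server is busy 76.55% of the time.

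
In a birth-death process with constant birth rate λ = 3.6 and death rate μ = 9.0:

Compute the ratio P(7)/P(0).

For constant rates: P(n)/P(0) = (λ/μ)^n
P(7)/P(0) = (3.6/9.0)^7 = 0.4000^7 = 0.001638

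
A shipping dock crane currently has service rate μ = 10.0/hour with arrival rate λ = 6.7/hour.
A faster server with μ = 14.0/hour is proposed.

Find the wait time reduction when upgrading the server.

System 1: ρ₁ = 6.7/10.0 = 0.6700, W₁ = 1/(10.0-6.7) = 0.3030
System 2: ρ₂ = 6.7/14.0 = 0.4786, W₂ = 1/(14.0-6.7) = 0.1370
Improvement: (W₁-W₂)/W₁ = (0.3030-0.1370)/0.3030 = 54.79%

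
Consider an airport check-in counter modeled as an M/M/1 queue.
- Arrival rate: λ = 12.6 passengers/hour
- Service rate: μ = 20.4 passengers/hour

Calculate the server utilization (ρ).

Server utilization: ρ = λ/μ
ρ = 12.6/20.4 = 0.6176
The server is busy 61.76% of the time.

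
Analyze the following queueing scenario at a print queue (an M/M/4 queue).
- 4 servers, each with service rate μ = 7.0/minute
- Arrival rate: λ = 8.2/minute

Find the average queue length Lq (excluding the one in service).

Traffic intensity: ρ = λ/(cμ) = 8.2/(4×7.0) = 0.2929
Since ρ = 0.2929 < 1, system is stable.
Offered load a = λ/μ = cρ = 8.2/7.0 = 1.1714
P₀ = [ Σₙ₌₀^3 aⁿ/n! + a^4/(4!(1-ρ)) ]⁻¹
Σ = a^0/0! + a^1/1! + a^2/2! + a^3/3! = 1.00000 + 1.17143 + 0.686122 + 0.267914 = 3.1255
a^4/(4!(1-ρ)) = 1.8831/(24 × 0.7071) = 0.1110
P₀ = 1/(3.1255 + 0.1110) = 0.3090
Lq = P₀·a^4·ρ / (4!(1-ρ)²) = 0.3090 × 1.8831 × 0.2929 / (24 × 0.5001) = 0.01420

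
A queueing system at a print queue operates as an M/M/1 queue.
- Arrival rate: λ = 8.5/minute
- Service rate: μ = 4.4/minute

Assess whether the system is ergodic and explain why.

Stability requires ρ = λ/(cμ) < 1
ρ = 8.5/(1 × 4.4) = 8.5/4.40 = 1.9318
Since 1.9318 ≥ 1, the system is UNSTABLE.
Queue grows without bound. Need μ > λ = 8.5.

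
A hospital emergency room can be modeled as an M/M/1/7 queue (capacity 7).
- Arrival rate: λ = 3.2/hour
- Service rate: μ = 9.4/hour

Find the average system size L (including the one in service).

ρ = λ/μ = 3.2/9.4 = 0.340426
P₀ = (1-ρ)/(1-ρ^(K+1)) = (1-0.340426)/(1-0.340426^8) = 0.6596/0.9998 = 0.6597
P_K = P₀×ρ^K = 0.65969 × 0.340426^7 = 0.65969 × 0.00052986 = 0.0003495
L = ρ[1 - (K+1)ρ^K + Kρ^(K+1)] / [(1-ρ)(1-ρ^(K+1))]
L = 0.340426 × (1 - 8×0.0005299 + 7×0.0001804) / ((1 - 0.340426) × (1 - 0.0001804)) = 0.5147 patients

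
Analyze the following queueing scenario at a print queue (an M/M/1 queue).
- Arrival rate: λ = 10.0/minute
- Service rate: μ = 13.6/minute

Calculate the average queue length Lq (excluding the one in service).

ρ = λ/μ = 10.0/13.6 = 0.7353
For M/M/1: Lq = λ²/(μ(μ-λ))
Lq = 100.00/(13.6 × 3.60)
Lq = 2.0425 jobs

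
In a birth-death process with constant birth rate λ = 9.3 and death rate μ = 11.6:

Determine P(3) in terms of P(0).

For constant rates: P(n)/P(0) = (λ/μ)^n
P(3)/P(0) = (9.3/11.6)^3 = 0.8017^3 = 0.5153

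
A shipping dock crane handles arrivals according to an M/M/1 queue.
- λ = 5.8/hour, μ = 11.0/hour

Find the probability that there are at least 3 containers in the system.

ρ = λ/μ = 5.8/11.0 = 0.5273
P(N ≥ n) = ρⁿ
P(N ≥ 3) = 0.5273^3
P(N ≥ 3) = 0.1466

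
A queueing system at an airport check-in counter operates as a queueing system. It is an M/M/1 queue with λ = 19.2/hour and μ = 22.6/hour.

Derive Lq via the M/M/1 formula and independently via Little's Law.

Method 1 (direct): Lq = λ²/(μ(μ-λ)) = 368.64/(22.6 × 3.40) = 4.7975

Method 2 (Little's Law):
W = 1/(μ-λ) = 1/3.40 = 0.29412
Wq = W - 1/μ = 0.29412 - 0.044248 = 0.24987
Lq = λWq = 19.2 × 0.24987 = 4.7975 ✔ (matches Method 1)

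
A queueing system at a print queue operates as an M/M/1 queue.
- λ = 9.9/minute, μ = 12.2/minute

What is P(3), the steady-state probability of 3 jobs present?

ρ = λ/μ = 9.9/12.2 = 0.8115
P(n) = (1-ρ)ρⁿ
P(3) = (1-0.8115) × 0.8115^3
P(3) = 0.1885 × 0.5344
P(3) = 0.1007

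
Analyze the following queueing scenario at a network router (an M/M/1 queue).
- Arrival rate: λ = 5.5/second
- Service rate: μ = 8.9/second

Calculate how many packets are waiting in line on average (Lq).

ρ = λ/μ = 5.5/8.9 = 0.6180
For M/M/1: Lq = λ²/(μ(μ-λ))
Lq = 30.25/(8.9 × 3.40)
Lq = 0.9997 packets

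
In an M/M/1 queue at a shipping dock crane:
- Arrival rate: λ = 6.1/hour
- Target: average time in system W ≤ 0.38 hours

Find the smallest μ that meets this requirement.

For M/M/1: W = 1/(μ-λ)
Need W ≤ 0.38, so 1/(μ-λ) ≤ 0.38
μ - λ ≥ 1/0.38 = 2.6316
μ ≥ 6.1 + 2.6316 = 8.7316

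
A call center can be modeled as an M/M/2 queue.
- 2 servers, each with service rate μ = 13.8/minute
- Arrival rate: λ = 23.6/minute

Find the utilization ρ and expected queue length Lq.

Traffic intensity: ρ = λ/(cμ) = 23.6/(2×13.8) = 0.8551
Since ρ = 0.8551 < 1, system is stable.
Offered load a = λ/μ = cρ = 23.6/13.8 = 1.7101
P₀ = [ Σₙ₌₀^1 aⁿ/n! + a^2/(2!(1-ρ)) ]⁻¹
Σ = a^0/0! + a^1/1! = 1.0000 + 1.7101 = 2.7101
a^2/(2!(1-ρ)) = 2.924596/(2 × 0.1449275) = 10.0899
P₀ = 1/(2.7101 + 10.0899) = 0.07812
Lq = P₀·a^2·ρ / (2!(1-ρ)²) = 0.078125 × 2.9246 × 0.85507 / (2 × 0.021004) = 4.6508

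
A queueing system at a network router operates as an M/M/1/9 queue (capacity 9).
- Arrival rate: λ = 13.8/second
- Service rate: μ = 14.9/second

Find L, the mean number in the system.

ρ = λ/μ = 13.8/14.9 = 0.926174
P₀ = (1-ρ)/(1-ρ^(K+1)) = (1-0.926174)/(1-0.926174^10) = 0.07383/0.5356 = 0.1378
P_K = P₀×ρ^K = 0.137847 × 0.926174^9 = 0.137847 × 0.501457 = 0.06912
L = ρ[1 - (K+1)ρ^K + Kρ^(K+1)] / [(1-ρ)(1-ρ^(K+1))]
L = 0.926174 × (1 - 10×0.50146 + 9×0.46444) / ((1 - 0.926174) × (1 - 0.46444)) = 3.8735 packets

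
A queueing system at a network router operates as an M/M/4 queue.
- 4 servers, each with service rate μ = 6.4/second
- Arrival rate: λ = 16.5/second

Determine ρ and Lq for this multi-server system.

Traffic intensity: ρ = λ/(cμ) = 16.5/(4×6.4) = 0.6445
Since ρ = 0.6445 < 1, system is stable.
Offered load a = λ/μ = cρ = 16.5/6.4 = 2.5781
P₀ = [ Σₙ₌₀^3 aⁿ/n! + a^4/(4!(1-ρ)) ]⁻¹
Σ = a^0/0! + a^1/1! + a^2/2! + a^3/3! = 1.0000 + 2.5781 + 3.3234 + 2.8560 = 9.7575
a^4/(4!(1-ρ)) = 44.1790/(24 × 0.35547) = 5.1785
P₀ = 1/(9.7575 + 5.1785) = 0.06695
Lq = P₀·a^4·ρ / (4!(1-ρ)²) = 0.0669523 × 44.1790 × 0.644531 / (24 × 0.126358) = 0.6287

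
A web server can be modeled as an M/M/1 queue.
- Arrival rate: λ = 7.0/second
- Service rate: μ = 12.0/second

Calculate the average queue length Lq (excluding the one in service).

ρ = λ/μ = 7.0/12.0 = 0.5833
For M/M/1: Lq = λ²/(μ(μ-λ))
Lq = 49.00/(12.0 × 5.00)
Lq = 0.8167 requests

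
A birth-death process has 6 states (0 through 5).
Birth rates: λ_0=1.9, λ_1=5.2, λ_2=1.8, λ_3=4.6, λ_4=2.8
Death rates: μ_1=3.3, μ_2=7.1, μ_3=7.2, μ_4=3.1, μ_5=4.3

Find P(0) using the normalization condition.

Ratios P(n)/P(0) = (λ₀···λₙ₋₁)/(μ₁···μₙ):
P(1)/P(0) = (1.9)/(3.3) = 0.5758
P(2)/P(0) = (1.9×5.2)/(3.3×7.1) = 0.4217
P(3)/P(0) = (1.9×5.2×1.8)/(3.3×7.1×7.2) = 0.1054
P(4)/P(0) = (1.9×5.2×1.8×4.6)/(3.3×7.1×7.2×3.1) = 0.1564
P(5)/P(0) = (1.9×5.2×1.8×4.6×2.8)/(3.3×7.1×7.2×3.1×4.3) = 0.1019

Normalization: ∑ P(n) = 1
P(0) × (1.0000 + 0.5758 + 0.4217 + 0.1054 + 0.1564 + 0.1019) = 1
P(0) × 2.3612 = 1
P(0) = 1/2.3612 = 0.4235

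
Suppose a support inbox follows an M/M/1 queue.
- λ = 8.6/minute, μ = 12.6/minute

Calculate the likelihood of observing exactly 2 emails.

ρ = λ/μ = 8.6/12.6 = 0.6825
P(n) = (1-ρ)ρⁿ
P(2) = (1-0.6825) × 0.6825^2
P(2) = 0.3175 × 0.4658
P(2) = 0.1479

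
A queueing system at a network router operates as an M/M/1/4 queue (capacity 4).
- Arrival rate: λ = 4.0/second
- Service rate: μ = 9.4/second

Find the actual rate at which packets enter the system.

ρ = λ/μ = 4.0/9.4 = 0.42553
P₀ = (1-ρ)/(1-ρ^(K+1)) = (1-0.42553)/(1-0.42553^5) = 0.57447/0.98605 = 0.5826
P_K = P₀×ρ^K = 0.5826 × 0.42553^4 = 0.5826 × 0.03279 = 0.01910
λ_eff = λ(1-P_K) = 4.0 × (1 - 0.01910) = 4.0 × 0.9809 = 3.9236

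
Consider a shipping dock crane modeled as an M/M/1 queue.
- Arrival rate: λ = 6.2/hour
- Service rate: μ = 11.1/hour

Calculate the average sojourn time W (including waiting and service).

First, compute utilization: ρ = λ/μ = 6.2/11.1 = 0.5586
For M/M/1: W = 1/(μ-λ)
W = 1/(11.1-6.2) = 1/4.90
W = 0.2041 hours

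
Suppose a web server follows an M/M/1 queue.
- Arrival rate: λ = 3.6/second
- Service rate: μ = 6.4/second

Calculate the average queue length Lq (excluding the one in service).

ρ = λ/μ = 3.6/6.4 = 0.5625
For M/M/1: Lq = λ²/(μ(μ-λ))
Lq = 12.96/(6.4 × 2.80)
Lq = 0.7232 requests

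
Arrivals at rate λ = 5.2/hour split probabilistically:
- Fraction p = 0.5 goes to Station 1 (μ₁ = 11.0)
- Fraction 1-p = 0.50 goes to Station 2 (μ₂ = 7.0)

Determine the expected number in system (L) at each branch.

Effective rates: λ₁ = 5.2×0.5 = 2.6, λ₂ = 5.2×0.50 = 2.6
Station 1: ρ₁ = 2.6/11.0 = 0.23636, L₁ = ρ₁/(1-ρ₁) = 0.23636/(1-0.23636) = 0.3095
Station 2: ρ₂ = 2.6/7.0 = 0.37143, L₂ = ρ₂/(1-ρ₂) = 0.37143/(1-0.37143) = 0.5909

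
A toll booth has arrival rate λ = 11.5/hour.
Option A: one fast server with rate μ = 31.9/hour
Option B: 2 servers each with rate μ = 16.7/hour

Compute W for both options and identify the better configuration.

Option A: single server μ = 31.9 (M/M/1)
  ρ_A = 11.5/31.9 = 0.3605
  W_A = 1/(μ-λ) = 1/(31.9-11.5) = 1/20.40 = 0.04902

Option B: 2 servers μ = 16.7 (M/M/2)
  ρ_B = λ/(cμ) = 11.5/(2×16.7) = 0.3443
  Offered load a = λ/μ = cρ = 11.5/16.7 = 0.6886
  P₀ = [ Σₙ₌₀^1 aⁿ/n! + a^2/(2!(1-ρ)) ]⁻¹
  Σ = a^0/0! + a^1/1! = 1.0000 + 0.6886 = 1.6886
  a^2/(2!(1-ρ)) = 0.4742/(2 × 0.6557) = 0.3616
  P₀ = 1/(1.6886 + 0.3616) = 0.4878
  Lq = P₀·a^2·ρ / (2!(1-ρ)²) = 0.487751 × 0.474201 × 0.344311 / (2 × 0.429928) = 0.09262
  Wq_B = Lq/λ = 0.09262/11.5 = 0.008054
  W_B = Wq_B + 1/μ = 0.008054 + 0.05988 = 0.06793

Since W_A = 0.04902 < W_B = 0.06793, Option A (single fast server) has the shorter time in system.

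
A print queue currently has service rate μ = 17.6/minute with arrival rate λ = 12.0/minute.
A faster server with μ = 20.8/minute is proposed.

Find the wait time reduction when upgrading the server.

System 1: ρ₁ = 12.0/17.6 = 0.6818, W₁ = 1/(17.6-12.0) = 0.17857
System 2: ρ₂ = 12.0/20.8 = 0.5769, W₂ = 1/(20.8-12.0) = 0.11364
Improvement: (W₁-W₂)/W₁ = (0.17857-0.11364)/0.17857 = 36.36%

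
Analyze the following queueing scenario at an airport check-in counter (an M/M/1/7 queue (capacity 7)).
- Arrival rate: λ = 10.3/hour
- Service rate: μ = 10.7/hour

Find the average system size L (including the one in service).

ρ = λ/μ = 10.3/10.7 = 0.96262
P₀ = (1-ρ)/(1-ρ^(K+1)) = (1-0.96262)/(1-0.96262^8) = 0.03738/0.2627 = 0.1423
P_K = P₀×ρ^K = 0.1423 × 0.96262^7 = 0.1423 × 0.7659 = 0.1090
L = ρ[1 - (K+1)ρ^K + Kρ^(K+1)] / [(1-ρ)(1-ρ^(K+1))]
L = 0.96262 × (1 - 8×0.7659213 + 7×0.7372912) / ((1 - 0.96262) × (1 - 0.7372912)) = 3.3003 passengers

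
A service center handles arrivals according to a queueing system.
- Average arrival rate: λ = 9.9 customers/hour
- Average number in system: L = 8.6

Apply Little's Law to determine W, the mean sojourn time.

Little's Law: L = λW, so W = L/λ
W = 8.6/9.9 = 0.8687 hours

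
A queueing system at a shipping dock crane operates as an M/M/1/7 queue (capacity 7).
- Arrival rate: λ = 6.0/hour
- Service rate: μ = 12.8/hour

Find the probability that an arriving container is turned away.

ρ = λ/μ = 6.0/12.8 = 0.46875
P₀ = (1-ρ)/(1-ρ^(K+1)) = (1-0.46875)/(1-0.46875^8) = 0.53125/0.99767 = 0.5325
P_K = P₀×ρ^K = 0.5325 × 0.46875^7 = 0.5325 × 0.004973 = 0.002648
Blocking probability = 0.26%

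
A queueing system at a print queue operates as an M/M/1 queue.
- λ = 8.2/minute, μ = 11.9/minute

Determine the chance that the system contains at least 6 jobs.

ρ = λ/μ = 8.2/11.9 = 0.6891
P(N ≥ n) = ρⁿ
P(N ≥ 6) = 0.6891^6
P(N ≥ 6) = 0.1071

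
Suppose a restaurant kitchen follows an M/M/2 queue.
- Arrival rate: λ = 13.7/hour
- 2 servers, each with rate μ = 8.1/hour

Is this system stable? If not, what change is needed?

Stability requires ρ = λ/(cμ) < 1
ρ = 13.7/(2 × 8.1) = 13.7/16.20 = 0.8457
Since 0.8457 < 1, the system is STABLE.
The servers are busy 84.57% of the time.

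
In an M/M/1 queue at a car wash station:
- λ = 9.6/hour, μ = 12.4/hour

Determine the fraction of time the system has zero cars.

ρ = λ/μ = 9.6/12.4 = 0.7742
P(0) = 1 - ρ = 1 - 0.7742 = 0.2258
The server is idle 22.58% of the time.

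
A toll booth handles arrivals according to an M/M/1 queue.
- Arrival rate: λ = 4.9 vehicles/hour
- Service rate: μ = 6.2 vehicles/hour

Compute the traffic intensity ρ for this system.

Server utilization: ρ = λ/μ
ρ = 4.9/6.2 = 0.7903
The server is busy 79.03% of the time.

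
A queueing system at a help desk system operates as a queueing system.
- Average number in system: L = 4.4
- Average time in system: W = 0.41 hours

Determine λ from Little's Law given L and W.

Little's Law: L = λW, so λ = L/W
λ = 4.4/0.41 = 10.7317 tickets/hour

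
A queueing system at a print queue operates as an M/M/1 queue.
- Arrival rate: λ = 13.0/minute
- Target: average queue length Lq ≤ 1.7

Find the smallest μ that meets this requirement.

For M/M/1: Lq = λ²/(μ(μ-λ))
Need Lq ≤ 1.7, i.e. μ(μ-λ) ≥ λ²/1.7
μ² - 13.0μ - 169.00/1.7 ≥ 0  →  μ² - 13.0μ - 99.411765 ≥ 0
Quadratic formula (positive root): μ = [λ + √(λ² + 4×99.411765)]/2
Discriminant: 169.00 + 4×99.411765 = 566.6471, √566.6471 = 23.80435
μ ≥ (13.0 + 23.80435)/2 = 18.4022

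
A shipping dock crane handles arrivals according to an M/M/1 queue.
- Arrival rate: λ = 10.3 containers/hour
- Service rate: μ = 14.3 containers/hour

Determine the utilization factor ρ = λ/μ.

Server utilization: ρ = λ/μ
ρ = 10.3/14.3 = 0.7203
The server is busy 72.03% of the time.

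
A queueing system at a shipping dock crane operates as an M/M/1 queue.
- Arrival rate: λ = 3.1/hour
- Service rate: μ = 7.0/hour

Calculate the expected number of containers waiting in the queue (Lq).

ρ = λ/μ = 3.1/7.0 = 0.4429
For M/M/1: Lq = λ²/(μ(μ-λ))
Lq = 9.61/(7.0 × 3.90)
Lq = 0.3520 containers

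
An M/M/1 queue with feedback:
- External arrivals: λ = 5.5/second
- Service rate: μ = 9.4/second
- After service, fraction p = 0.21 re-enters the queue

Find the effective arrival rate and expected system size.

Effective arrival rate: λ_eff = λ/(1-p) = 5.5/(1-0.21) = 5.5/0.79 = 6.96203
ρ = λ_eff/μ = 6.96203/9.4 = 0.740641
L = ρ/(1-ρ) = 0.740641/(1-0.740641) = 2.8557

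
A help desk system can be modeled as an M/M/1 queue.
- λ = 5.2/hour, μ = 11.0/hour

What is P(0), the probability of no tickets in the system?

ρ = λ/μ = 5.2/11.0 = 0.4727
P(0) = 1 - ρ = 1 - 0.4727 = 0.5273
The server is idle 52.73% of the time.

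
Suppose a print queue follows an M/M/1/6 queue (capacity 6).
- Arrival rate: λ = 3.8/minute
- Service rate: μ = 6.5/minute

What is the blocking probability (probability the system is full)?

ρ = λ/μ = 3.8/6.5 = 0.5846
P₀ = (1-ρ)/(1-ρ^(K+1)) = (1-0.5846)/(1-0.5846^7) = 0.4154/0.9767 = 0.4253
P_K = P₀×ρ^K = 0.4253 × 0.5846^6 = 0.4253 × 0.03992 = 0.01698
Blocking probability = 1.70%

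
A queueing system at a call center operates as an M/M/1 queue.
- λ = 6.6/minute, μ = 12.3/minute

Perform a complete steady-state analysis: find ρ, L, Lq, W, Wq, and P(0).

Step 1: ρ = λ/μ = 6.6/12.3 = 0.5366
Step 2: L = λ/(μ-λ) = 6.6/5.70 = 1.1579
Step 3: Lq = λ²/(μ(μ-λ)) = 43.56/(12.3×5.70) = 0.6213
Step 4: W = 1/(μ-λ) = 1/5.70 = 0.17544
Step 5: Wq = λ/(μ(μ-λ)) = 6.6/(12.3×5.70) = 0.09414
Step 6: P(0) = 1-ρ = 0.4634
Verify: L = λW = 6.6×0.17544 = 1.1579 ✔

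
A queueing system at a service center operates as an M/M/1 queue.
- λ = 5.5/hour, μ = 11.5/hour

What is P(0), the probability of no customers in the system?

ρ = λ/μ = 5.5/11.5 = 0.4783
P(0) = 1 - ρ = 1 - 0.4783 = 0.5217
The server is idle 52.17% of the time.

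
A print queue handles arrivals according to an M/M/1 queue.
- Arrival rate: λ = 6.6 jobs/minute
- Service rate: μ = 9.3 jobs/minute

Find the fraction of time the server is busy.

Server utilization: ρ = λ/μ
ρ = 6.6/9.3 = 0.7097
The server is busy 70.97% of the time.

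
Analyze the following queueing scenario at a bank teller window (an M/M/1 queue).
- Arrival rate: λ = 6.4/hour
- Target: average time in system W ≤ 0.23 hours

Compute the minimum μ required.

For M/M/1: W = 1/(μ-λ)
Need W ≤ 0.23, so 1/(μ-λ) ≤ 0.23
μ - λ ≥ 1/0.23 = 4.3478
μ ≥ 6.4 + 4.3478 = 10.7478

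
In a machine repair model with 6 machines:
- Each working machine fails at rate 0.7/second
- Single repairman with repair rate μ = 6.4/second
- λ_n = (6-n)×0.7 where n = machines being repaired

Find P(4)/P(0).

P(4)/P(0) = ∏_{i=0}^{4-1} λ_i/μ_{i+1}
= (6-0)×0.7/6.4 × (6-1)×0.7/6.4 × (6-2)×0.7/6.4 × (6-3)×0.7/6.4
= 0.05152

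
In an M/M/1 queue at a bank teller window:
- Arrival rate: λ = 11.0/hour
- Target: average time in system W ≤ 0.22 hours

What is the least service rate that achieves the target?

For M/M/1: W = 1/(μ-λ)
Need W ≤ 0.22, so 1/(μ-λ) ≤ 0.22
μ - λ ≥ 1/0.22 = 4.5455
μ ≥ 11.0 + 4.5455 = 15.5455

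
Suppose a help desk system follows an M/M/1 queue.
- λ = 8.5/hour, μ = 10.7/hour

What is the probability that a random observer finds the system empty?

ρ = λ/μ = 8.5/10.7 = 0.7944
P(0) = 1 - ρ = 1 - 0.7944 = 0.2056
The server is idle 20.56% of the time.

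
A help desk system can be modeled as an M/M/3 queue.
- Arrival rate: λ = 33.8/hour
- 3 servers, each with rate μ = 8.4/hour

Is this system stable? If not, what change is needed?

Stability requires ρ = λ/(cμ) < 1
ρ = 33.8/(3 × 8.4) = 33.8/25.20 = 1.3413
Since 1.3413 ≥ 1, the system is UNSTABLE.
Need c > λ/μ = 33.8/8.4 = 4.02.
Minimum servers needed: c = 5.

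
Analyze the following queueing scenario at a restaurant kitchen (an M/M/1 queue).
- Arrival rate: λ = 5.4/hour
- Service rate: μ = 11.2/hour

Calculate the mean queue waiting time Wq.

First, compute utilization: ρ = λ/μ = 5.4/11.2 = 0.4821
For M/M/1: Wq = λ/(μ(μ-λ))
Wq = 5.4/(11.2 × (11.2-5.4))
Wq = 5.4/(11.2 × 5.80)
Wq = 0.08313 hours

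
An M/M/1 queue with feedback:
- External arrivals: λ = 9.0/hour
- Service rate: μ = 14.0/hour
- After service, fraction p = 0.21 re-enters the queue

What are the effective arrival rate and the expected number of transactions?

Effective arrival rate: λ_eff = λ/(1-p) = 9.0/(1-0.21) = 9.0/0.79 = 11.3924
ρ = λ_eff/μ = 11.3924/14.0 = 0.813743
L = ρ/(1-ρ) = 0.813743/(1-0.813743) = 4.3689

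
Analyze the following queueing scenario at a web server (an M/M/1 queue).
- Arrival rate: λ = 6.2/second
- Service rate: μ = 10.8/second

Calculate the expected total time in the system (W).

First, compute utilization: ρ = λ/μ = 6.2/10.8 = 0.5741
For M/M/1: W = 1/(μ-λ)
W = 1/(10.8-6.2) = 1/4.60
W = 0.2174 seconds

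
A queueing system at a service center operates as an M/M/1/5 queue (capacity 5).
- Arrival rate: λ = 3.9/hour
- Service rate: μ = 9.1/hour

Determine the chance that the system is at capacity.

ρ = λ/μ = 3.9/9.1 = 0.42857
P₀ = (1-ρ)/(1-ρ^(K+1)) = (1-0.42857)/(1-0.42857^6) = 0.5714/0.9938 = 0.5750
P_K = P₀×ρ^K = 0.57499 × 0.42857^5 = 0.57499 × 0.014458 = 0.008313
Blocking probability = 0.83%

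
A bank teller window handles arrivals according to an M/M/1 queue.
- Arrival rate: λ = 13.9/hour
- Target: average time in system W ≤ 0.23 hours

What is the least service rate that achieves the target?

For M/M/1: W = 1/(μ-λ)
Need W ≤ 0.23, so 1/(μ-λ) ≤ 0.23
μ - λ ≥ 1/0.23 = 4.3478
μ ≥ 13.9 + 4.3478 = 18.2478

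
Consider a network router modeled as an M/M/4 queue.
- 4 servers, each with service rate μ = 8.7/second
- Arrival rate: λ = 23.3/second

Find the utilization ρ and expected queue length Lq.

Traffic intensity: ρ = λ/(cμ) = 23.3/(4×8.7) = 0.6695
Since ρ = 0.6695 < 1, system is stable.
Offered load a = λ/μ = cρ = 23.3/8.7 = 2.6782
P₀ = [ Σₙ₌₀^3 aⁿ/n! + a^4/(4!(1-ρ)) ]⁻¹
Σ = a^0/0! + a^1/1! + a^2/2! + a^3/3! = 1.0000 + 2.6782 + 3.5863 + 3.2015 = 10.4660
a^4/(4!(1-ρ)) = 51.4454/(24 × 0.33046) = 6.4866
P₀ = 1/(10.4660 + 6.4866) = 0.05899
Lq = P₀·a^4·ρ / (4!(1-ρ)²) = 0.05899 × 51.4454 × 0.6695 / (24 × 0.1092) = 0.7752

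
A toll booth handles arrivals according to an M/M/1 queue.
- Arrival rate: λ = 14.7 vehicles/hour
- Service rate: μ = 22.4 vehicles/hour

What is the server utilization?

Server utilization: ρ = λ/μ
ρ = 14.7/22.4 = 0.6562
The server is busy 65.62% of the time.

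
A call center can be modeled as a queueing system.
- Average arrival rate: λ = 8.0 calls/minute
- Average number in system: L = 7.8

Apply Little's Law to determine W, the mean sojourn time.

Little's Law: L = λW, so W = L/λ
W = 7.8/8.0 = 0.9750 minutes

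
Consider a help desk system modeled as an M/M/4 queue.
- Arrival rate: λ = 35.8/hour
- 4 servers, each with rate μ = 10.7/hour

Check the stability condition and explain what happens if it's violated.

Stability requires ρ = λ/(cμ) < 1
ρ = 35.8/(4 × 10.7) = 35.8/42.80 = 0.8364
Since 0.8364 < 1, the system is STABLE.
The servers are busy 83.64% of the time.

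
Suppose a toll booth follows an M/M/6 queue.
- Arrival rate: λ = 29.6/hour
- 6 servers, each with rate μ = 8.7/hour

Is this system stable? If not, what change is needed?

Stability requires ρ = λ/(cμ) < 1
ρ = 29.6/(6 × 8.7) = 29.6/52.20 = 0.5670
Since 0.5670 < 1, the system is STABLE.
The servers are busy 56.70% of the time.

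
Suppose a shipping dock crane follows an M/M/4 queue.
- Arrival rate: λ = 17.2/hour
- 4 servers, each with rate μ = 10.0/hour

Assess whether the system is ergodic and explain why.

Stability requires ρ = λ/(cμ) < 1
ρ = 17.2/(4 × 10.0) = 17.2/40.00 = 0.4300
Since 0.4300 < 1, the system is STABLE.
The servers are busy 43.00% of the time.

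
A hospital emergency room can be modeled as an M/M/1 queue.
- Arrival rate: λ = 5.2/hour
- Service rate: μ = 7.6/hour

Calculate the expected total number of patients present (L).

ρ = λ/μ = 5.2/7.6 = 0.6842
For M/M/1: L = λ/(μ-λ)
L = 5.2/(7.6-5.2) = 5.2/2.40
L = 2.1667 patients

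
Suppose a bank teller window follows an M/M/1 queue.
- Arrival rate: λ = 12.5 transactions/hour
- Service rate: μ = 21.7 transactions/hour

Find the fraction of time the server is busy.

Server utilization: ρ = λ/μ
ρ = 12.5/21.7 = 0.5760
The server is busy 57.60% of the time.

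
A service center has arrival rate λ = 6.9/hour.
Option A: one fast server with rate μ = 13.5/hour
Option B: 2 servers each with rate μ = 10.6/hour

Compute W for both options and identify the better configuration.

Option A: single server μ = 13.5 (M/M/1)
  ρ_A = 6.9/13.5 = 0.5111
  W_A = 1/(μ-λ) = 1/(13.5-6.9) = 1/6.60 = 0.1515

Option B: 2 servers μ = 10.6 (M/M/2)
  ρ_B = λ/(cμ) = 6.9/(2×10.6) = 0.3255
  Offered load a = λ/μ = cρ = 6.9/10.6 = 0.6509
  P₀ = [ Σₙ₌₀^1 aⁿ/n! + a^2/(2!(1-ρ)) ]⁻¹
  Σ = a^0/0! + a^1/1! = 1.0000 + 0.6509 = 1.6509
  a^2/(2!(1-ρ)) = 0.4237/(2 × 0.6745) = 0.3141
  P₀ = 1/(1.6509 + 0.3141) = 0.5089
  Lq = P₀·a^2·ρ / (2!(1-ρ)²) = 0.5089 × 0.4237 × 0.3255 / (2 × 0.4550) = 0.07713
  Wq_B = Lq/λ = 0.07713/6.9 = 0.01118
  W_B = Wq_B + 1/μ = 0.01118 + 0.09434 = 0.1055

Since W_B = 0.1055 < W_A = 0.1515, Option B (multiple servers) has the shorter time in system.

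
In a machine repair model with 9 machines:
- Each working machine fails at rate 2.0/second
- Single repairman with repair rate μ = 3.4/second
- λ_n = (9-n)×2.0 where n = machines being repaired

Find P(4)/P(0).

P(4)/P(0) = ∏_{i=0}^{4-1} λ_i/μ_{i+1}
= (9-0)×2.0/3.4 × (9-1)×2.0/3.4 × (9-2)×2.0/3.4 × (9-3)×2.0/3.4
= 362.0646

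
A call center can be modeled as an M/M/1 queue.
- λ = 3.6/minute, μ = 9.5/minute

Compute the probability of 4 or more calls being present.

ρ = λ/μ = 3.6/9.5 = 0.37895
P(N ≥ n) = ρⁿ
P(N ≥ 4) = 0.37895^4
P(N ≥ 4) = 0.02062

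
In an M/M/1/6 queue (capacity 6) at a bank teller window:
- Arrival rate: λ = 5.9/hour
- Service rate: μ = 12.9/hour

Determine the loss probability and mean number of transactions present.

ρ = λ/μ = 5.9/12.9 = 0.457364
P₀ = (1-ρ)/(1-ρ^(K+1)) = (1-0.457364)/(1-0.457364^7) = 0.5426/0.9958 = 0.5449
P_K = P₀×ρ^K = 0.54492 × 0.457364^6 = 0.54492 × 0.0091532 = 0.004988
Blocking probability P_6 = 0.004988 (0.50%)
L = ρ[1 - (K+1)ρ^K + Kρ^(K+1)] / [(1-ρ)(1-ρ^(K+1))]
L = 0.457364 × (1 - 7×0.009153 + 6×0.004186) / ((1 - 0.457364) × (1 - 0.004186)) = 0.8134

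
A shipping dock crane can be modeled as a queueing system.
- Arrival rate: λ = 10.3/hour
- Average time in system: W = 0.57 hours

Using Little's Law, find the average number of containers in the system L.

Little's Law: L = λW
L = 10.3 × 0.57 = 5.8710 containers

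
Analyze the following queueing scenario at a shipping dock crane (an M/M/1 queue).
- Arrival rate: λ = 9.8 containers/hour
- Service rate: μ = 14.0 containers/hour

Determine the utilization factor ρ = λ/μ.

Server utilization: ρ = λ/μ
ρ = 9.8/14.0 = 0.7000
The server is busy 70.00% of the time.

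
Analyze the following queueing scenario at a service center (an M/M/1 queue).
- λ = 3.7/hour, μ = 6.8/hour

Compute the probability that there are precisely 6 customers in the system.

ρ = λ/μ = 3.7/6.8 = 0.5441
P(n) = (1-ρ)ρⁿ
P(6) = (1-0.5441) × 0.5441^6
P(6) = 0.4559 × 0.02595
P(6) = 0.01183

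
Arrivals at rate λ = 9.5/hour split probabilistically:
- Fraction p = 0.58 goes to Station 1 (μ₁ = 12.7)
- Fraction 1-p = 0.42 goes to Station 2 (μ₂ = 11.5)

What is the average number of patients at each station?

Effective rates: λ₁ = 9.5×0.58 = 5.51, λ₂ = 9.5×0.42 = 3.99
Station 1: ρ₁ = 5.51/12.7 = 0.43386, L₁ = ρ₁/(1-ρ₁) = 0.43386/(1-0.43386) = 0.7663
Station 2: ρ₂ = 3.99/11.5 = 0.34696, L₂ = ρ₂/(1-ρ₂) = 0.34696/(1-0.34696) = 0.5313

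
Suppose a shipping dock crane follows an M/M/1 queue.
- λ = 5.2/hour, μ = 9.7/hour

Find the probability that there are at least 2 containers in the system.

ρ = λ/μ = 5.2/9.7 = 0.5361
P(N ≥ n) = ρⁿ
P(N ≥ 2) = 0.5361^2
P(N ≥ 2) = 0.2874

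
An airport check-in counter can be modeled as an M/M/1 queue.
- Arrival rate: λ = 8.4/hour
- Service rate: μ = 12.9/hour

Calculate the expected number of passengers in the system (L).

ρ = λ/μ = 8.4/12.9 = 0.6512
For M/M/1: L = λ/(μ-λ)
L = 8.4/(12.9-8.4) = 8.4/4.50
L = 1.8667 passengers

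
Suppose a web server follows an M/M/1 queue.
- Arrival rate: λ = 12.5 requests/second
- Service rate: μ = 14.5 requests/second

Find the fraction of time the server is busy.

Server utilization: ρ = λ/μ
ρ = 12.5/14.5 = 0.8621
The server is busy 86.21% of the time.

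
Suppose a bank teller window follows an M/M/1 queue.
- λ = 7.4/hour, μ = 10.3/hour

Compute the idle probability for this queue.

ρ = λ/μ = 7.4/10.3 = 0.7184
P(0) = 1 - ρ = 1 - 0.7184 = 0.2816
The server is idle 28.16% of the time.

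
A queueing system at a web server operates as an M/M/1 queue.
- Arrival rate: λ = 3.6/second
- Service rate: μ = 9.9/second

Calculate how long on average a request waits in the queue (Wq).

First, compute utilization: ρ = λ/μ = 3.6/9.9 = 0.3636
For M/M/1: Wq = λ/(μ(μ-λ))
Wq = 3.6/(9.9 × (9.9-3.6))
Wq = 3.6/(9.9 × 6.30)
Wq = 0.05772 seconds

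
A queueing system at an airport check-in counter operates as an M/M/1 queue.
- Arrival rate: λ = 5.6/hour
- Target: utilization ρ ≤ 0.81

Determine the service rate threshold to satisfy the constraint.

ρ = λ/μ, so μ = λ/ρ
μ ≥ 5.6/0.81 = 6.9136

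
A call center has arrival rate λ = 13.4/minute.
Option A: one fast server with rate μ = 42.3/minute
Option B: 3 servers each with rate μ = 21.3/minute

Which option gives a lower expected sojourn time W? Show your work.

Option A: single server μ = 42.3 (M/M/1)
  ρ_A = 13.4/42.3 = 0.3168
  W_A = 1/(μ-λ) = 1/(42.3-13.4) = 1/28.90 = 0.03460

Option B: 3 servers μ = 21.3 (M/M/3)
  ρ_B = λ/(cμ) = 13.4/(3×21.3) = 0.2097
  Offered load a = λ/μ = cρ = 13.4/21.3 = 0.6291
  P₀ = [ Σₙ₌₀^2 aⁿ/n! + a^3/(3!(1-ρ)) ]⁻¹
  Σ = a^0/0! + a^1/1! + a^2/2! = 1.0000 + 0.6291 + 0.1979 = 1.8270
  a^3/(3!(1-ρ)) = 0.2490/(6 × 0.7903) = 0.05251
  P₀ = 1/(1.8270 + 0.05251) = 0.5321
  Lq = P₀·a^3·ρ / (3!(1-ρ)²) = 0.53205 × 0.24899 × 0.20970 / (6 × 0.62457) = 0.007413
  Wq_B = Lq/λ = 0.007413/13.4 = 0.0005532
  W_B = Wq_B + 1/μ = 0.0005532 + 0.04695 = 0.04750

Since W_A = 0.03460 < W_B = 0.04750, Option A (single fast server) has the shorter time in system.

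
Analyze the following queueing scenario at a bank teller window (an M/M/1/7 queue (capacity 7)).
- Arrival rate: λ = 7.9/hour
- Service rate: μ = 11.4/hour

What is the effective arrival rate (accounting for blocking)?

ρ = λ/μ = 7.9/11.4 = 0.69298
P₀ = (1-ρ)/(1-ρ^(K+1)) = (1-0.69298)/(1-0.69298^8) = 0.3070/0.9468 = 0.3243
P_K = P₀×ρ^K = 0.3243 × 0.69298^7 = 0.3243 × 0.07674 = 0.02489
λ_eff = λ(1-P_K) = 7.9 × (1 - 0.02489) = 7.9 × 0.97511 = 7.7034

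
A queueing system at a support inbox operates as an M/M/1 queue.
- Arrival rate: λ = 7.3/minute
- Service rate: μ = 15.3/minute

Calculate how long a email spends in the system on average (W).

First, compute utilization: ρ = λ/μ = 7.3/15.3 = 0.4771
For M/M/1: W = 1/(μ-λ)
W = 1/(15.3-7.3) = 1/8.00
W = 0.1250 minutes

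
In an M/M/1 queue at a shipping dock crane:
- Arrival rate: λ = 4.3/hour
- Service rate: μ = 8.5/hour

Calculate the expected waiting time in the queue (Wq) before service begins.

First, compute utilization: ρ = λ/μ = 4.3/8.5 = 0.5059
For M/M/1: Wq = λ/(μ(μ-λ))
Wq = 4.3/(8.5 × (8.5-4.3))
Wq = 4.3/(8.5 × 4.20)
Wq = 0.1204 hours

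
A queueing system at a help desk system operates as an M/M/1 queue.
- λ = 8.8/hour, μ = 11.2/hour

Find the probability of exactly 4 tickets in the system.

ρ = λ/μ = 8.8/11.2 = 0.7857
P(n) = (1-ρ)ρⁿ
P(4) = (1-0.7857) × 0.7857^4
P(4) = 0.2143 × 0.3811
P(4) = 0.08167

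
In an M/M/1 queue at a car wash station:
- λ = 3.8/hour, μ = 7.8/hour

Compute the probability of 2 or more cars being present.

ρ = λ/μ = 3.8/7.8 = 0.48718
P(N ≥ n) = ρⁿ
P(N ≥ 2) = 0.48718^2
P(N ≥ 2) = 0.2373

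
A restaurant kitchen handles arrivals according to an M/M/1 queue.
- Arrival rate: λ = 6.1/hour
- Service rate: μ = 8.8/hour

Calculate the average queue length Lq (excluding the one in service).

ρ = λ/μ = 6.1/8.8 = 0.6932
For M/M/1: Lq = λ²/(μ(μ-λ))
Lq = 37.21/(8.8 × 2.70)
Lq = 1.5661 orders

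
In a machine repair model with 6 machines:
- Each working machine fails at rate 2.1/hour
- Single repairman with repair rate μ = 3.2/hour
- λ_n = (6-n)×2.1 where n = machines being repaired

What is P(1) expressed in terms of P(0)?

P(1)/P(0) = ∏_{i=0}^{1-1} λ_i/μ_{i+1}
= (6-0)×2.1/3.2
= 3.9375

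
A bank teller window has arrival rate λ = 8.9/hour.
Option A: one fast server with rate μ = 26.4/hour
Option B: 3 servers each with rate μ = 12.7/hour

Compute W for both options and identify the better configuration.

Option A: single server μ = 26.4 (M/M/1)
  ρ_A = 8.9/26.4 = 0.3371
  W_A = 1/(μ-λ) = 1/(26.4-8.9) = 1/17.50 = 0.05714

Option B: 3 servers μ = 12.7 (M/M/3)
  ρ_B = λ/(cμ) = 8.9/(3×12.7) = 0.2336
  Offered load a = λ/μ = cρ = 8.9/12.7 = 0.7008
  P₀ = [ Σₙ₌₀^2 aⁿ/n! + a^3/(3!(1-ρ)) ]⁻¹
  Σ = a^0/0! + a^1/1! + a^2/2! = 1.0000 + 0.70079 + 0.24555 = 1.9463
  a^3/(3!(1-ρ)) = 0.34416/(6 × 0.76640) = 0.07484
  P₀ = 1/(1.9463 + 0.07484) = 0.4948
  Lq = P₀·a^3·ρ / (3!(1-ρ)²) = 0.4948 × 0.3442 × 0.2336 / (6 × 0.5874) = 0.01129
  Wq_B = Lq/λ = 0.011286/8.9 = 0.001268
  W_B = Wq_B + 1/μ = 0.001268 + 0.07874 = 0.08001

Since W_A = 0.05714 < W_B = 0.08001, Option A (single fast server) has the shorter time in system.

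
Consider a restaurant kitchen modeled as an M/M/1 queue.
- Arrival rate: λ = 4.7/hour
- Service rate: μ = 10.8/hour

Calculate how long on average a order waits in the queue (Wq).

First, compute utilization: ρ = λ/μ = 4.7/10.8 = 0.4352
For M/M/1: Wq = λ/(μ(μ-λ))
Wq = 4.7/(10.8 × (10.8-4.7))
Wq = 4.7/(10.8 × 6.10)
Wq = 0.07134 hours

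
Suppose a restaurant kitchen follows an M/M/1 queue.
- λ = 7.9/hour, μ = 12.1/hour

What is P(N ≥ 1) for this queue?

ρ = λ/μ = 7.9/12.1 = 0.6529
P(N ≥ n) = ρⁿ
P(N ≥ 1) = 0.6529^1
P(N ≥ 1) = 0.6529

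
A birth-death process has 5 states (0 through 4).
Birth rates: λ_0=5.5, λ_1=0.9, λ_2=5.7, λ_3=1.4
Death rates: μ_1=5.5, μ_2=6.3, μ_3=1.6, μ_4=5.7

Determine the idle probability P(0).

Ratios P(n)/P(0) = (λ₀···λₙ₋₁)/(μ₁···μₙ):
P(1)/P(0) = (5.5)/(5.5) = 1.0000
P(2)/P(0) = (5.5×0.9)/(5.5×6.3) = 0.1429
P(3)/P(0) = (5.5×0.9×5.7)/(5.5×6.3×1.6) = 0.5089
P(4)/P(0) = (5.5×0.9×5.7×1.4)/(5.5×6.3×1.6×5.7) = 0.1250

Normalization: ∑ P(n) = 1
P(0) × (1.0000 + 1.0000 + 0.1429 + 0.5089 + 0.1250) = 1
P(0) × 2.7768 = 1
P(0) = 1/2.7768 = 0.3601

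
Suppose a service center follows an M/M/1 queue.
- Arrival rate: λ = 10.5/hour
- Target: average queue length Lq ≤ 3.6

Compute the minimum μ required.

For M/M/1: Lq = λ²/(μ(μ-λ))
Need Lq ≤ 3.6, i.e. μ(μ-λ) ≥ λ²/3.6
μ² - 10.5μ - 110.25/3.6 ≥ 0  →  μ² - 10.5μ - 30.6250 ≥ 0
Quadratic formula (positive root): μ = [λ + √(λ² + 4×30.6250)]/2
Discriminant: 110.25 + 4×30.6250 = 232.7500, √232.7500 = 15.25615
μ ≥ (10.5 + 15.25615)/2 = 12.8781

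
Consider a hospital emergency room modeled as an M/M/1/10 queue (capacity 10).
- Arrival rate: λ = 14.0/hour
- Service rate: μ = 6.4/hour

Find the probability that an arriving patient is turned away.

ρ = λ/μ = 14.0/6.4 = 2.1875
P₀ = (1-ρ)/(1-ρ^(K+1)) = (1-2.1875)/(1-2.1875^11) = -1.1875/-5487.1842 = 0.0002164
P_K = P₀×ρ^K = 0.000216413 × 2.1875^10 = 0.000216413 × 2508.8842 = 0.5430
Blocking probability = 54.30%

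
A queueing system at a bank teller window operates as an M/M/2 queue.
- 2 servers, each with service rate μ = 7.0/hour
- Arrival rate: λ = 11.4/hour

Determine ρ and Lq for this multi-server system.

Traffic intensity: ρ = λ/(cμ) = 11.4/(2×7.0) = 0.8143
Since ρ = 0.8143 < 1, system is stable.
Offered load a = λ/μ = cρ = 11.4/7.0 = 1.6286
P₀ = [ Σₙ₌₀^1 aⁿ/n! + a^2/(2!(1-ρ)) ]⁻¹
Σ = a^0/0! + a^1/1! = 1.0000 + 1.6286 = 2.6286
a^2/(2!(1-ρ)) = 2.6522/(2 × 0.18571) = 7.1407
P₀ = 1/(2.6286 + 7.1407) = 0.1024
Lq = P₀·a^2·ρ / (2!(1-ρ)²) = 0.102362 × 2.65224 × 0.814286 / (2 × 0.0344898) = 3.2049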